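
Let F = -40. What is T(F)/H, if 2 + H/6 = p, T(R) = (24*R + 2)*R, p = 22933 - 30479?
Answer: -4790/5661 ≈ -0.84614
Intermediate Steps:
p = -7546
T(R) = R*(2 + 24*R) (T(R) = (2 + 24*R)*R = R*(2 + 24*R))
H = -45288 (H = -12 + 6*(-7546) = -12 - 45276 = -45288)
T(F)/H = (2*(-40)*(1 + 12*(-40)))/(-45288) = (2*(-40)*(1 - 480))*(-1/45288) = (2*(-40)*(-479))*(-1/45288) = 38320*(-1/45288) = -4790/5661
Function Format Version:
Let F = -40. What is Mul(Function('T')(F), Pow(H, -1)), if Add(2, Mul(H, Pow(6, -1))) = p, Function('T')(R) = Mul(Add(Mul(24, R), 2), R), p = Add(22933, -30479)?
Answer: Rational(-4790, 5661) ≈ -0.84614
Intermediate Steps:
p = -7546
Function('T')(R) = Mul(R, Add(2, Mul(24, R))) (Function('T')(R) = Mul(Add(2, Mul(24, R)), R) = Mul(R, Add(2, Mul(24, R))))
H = -45288 (H = Add(-12, Mul(6, -7546)) = Add(-12, -45276) = -45288)
Mul(Function('T')(F), Pow(H, -1)) = Mul(Mul(2, -40, Add(1, Mul(12, -40))), Pow(-45288, -1)) = Mul(Mul(2, -40, Add(1, -480)), Rational(-1, 45288)) = Mul(Mul(2, -40, -479), Rational(-1, 45288)) = Mul(38320, Rational(-1, 45288)) = Rational(-4790, 5661)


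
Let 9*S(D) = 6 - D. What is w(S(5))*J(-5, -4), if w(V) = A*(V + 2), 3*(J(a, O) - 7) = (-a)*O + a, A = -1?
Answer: 76/27 ≈ 2.8148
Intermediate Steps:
J(a, O) = 7 + a/3 - O*a/3 (J(a, O) = 7 + ((-a)*O + a)/3 = 7 + (-O*a + a)/3 = 7 + (a - O*a)/3 = 7 + (a/3 - O*a/3) = 7 + a/3 - O*a/3)
S(D) = ⅔ - D/9 (S(D) = (6 - D)/9 = ⅔ - D/9)
w(V) = -2 - V (w(V) = -(V + 2) = -(2 + V) = -2 - V)
w(S(5))*J(-5, -4) = (-2 - (⅔ - ⅑*5))*(7 + (⅓)*(-5) - ⅓*(-4)*(-5)) = (-2 - (⅔ - 5/9))*(7 - 5/3 - 20/3) = (-2 - 1*⅑)*(-4/3) = (-2 - ⅑)*(-4/3) = -19/9*(-4/3) = 76/27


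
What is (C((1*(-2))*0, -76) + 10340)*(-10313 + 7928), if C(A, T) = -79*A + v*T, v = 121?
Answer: -2728440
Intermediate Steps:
C(A, T) = -79*A + 121*T
(C((1*(-2))*0, -76) + 10340)*(-10313 + 7928) = ((-79*1*(-2)*0 + 121*(-76)) + 10340)*(-10313 + 7928) = ((-(-158)*0 - 9196) + 10340)*(-2385) = ((-79*0 - 9196) + 10340)*(-2385) = ((0 - 9196) + 10340)*(-2385) = (-9196 + 10340)*(-2385) = 1144*(-2385) = -2728440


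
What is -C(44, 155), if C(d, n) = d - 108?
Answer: 64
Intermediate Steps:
C(d, n) = -108 + d
-C(44, 155) = -(-108 + 44) = -1*(-64) = 64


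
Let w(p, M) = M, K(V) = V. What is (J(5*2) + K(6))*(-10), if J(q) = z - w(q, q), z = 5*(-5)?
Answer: 290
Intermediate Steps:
z = -25
J(q) = -25 - q
(J(5*2) + K(6))*(-10) = ((-25 - 5*2) + 6)*(-10) = ((-25 - 1*10) + 6)*(-10) = ((-25 - 10) + 6)*(-10) = (-35 + 6)*(-10) = -29*(-10) = 290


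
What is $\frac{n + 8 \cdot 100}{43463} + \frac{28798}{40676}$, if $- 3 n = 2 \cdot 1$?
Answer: $\frac{1926241735}{2651851482} \approx 0.72638$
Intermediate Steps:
$n = - \frac{2}{3}$ ($n = - \frac{2 \cdot 1}{3} = \left(- \frac{1}{3}\right) 2 = - \frac{2}{3} \approx -0.66667$)
$\frac{n + 8 \cdot 100}{43463} + \frac{28798}{40676} = \frac{- \frac{2}{3} + 8 \cdot 100}{43463} + \frac{28798}{40676} = \left(- \frac{2}{3} + 800\right) \frac{1}{43463} + 28798 \cdot \frac{1}{40676} = \frac{2398}{3} \cdot \frac{1}{43463} + \frac{14399}{20338} = \frac{2398}{130389} + \frac{14399}{20338} = \frac{1926241735}{2651851482}$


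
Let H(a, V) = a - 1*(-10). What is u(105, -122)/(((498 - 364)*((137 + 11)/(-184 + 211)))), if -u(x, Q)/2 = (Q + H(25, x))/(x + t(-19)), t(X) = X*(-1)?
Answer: 2349/1229584 ≈ 0.0019104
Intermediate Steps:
H(a, V) = 10 + a (H(a, V) = a + 10 = 10 + a)
t(X) = -X
u(x, Q) = -2*(35 + Q)/(19 + x) (u(x, Q) = -2*(Q + (10 + 25))/(x - 1*(-19)) = -2*(Q + 35)/(x + 19) = -2*(35 + Q)/(19 + x))
u(105, -122)/(((498 - 364)*((137 + 11)/(-184 + 211)))) = (2*(-35 - 1*(-122))/(19 + 105))/(((498 - 364)*((137 + 11)/(-184 + 211)))) = (2*(-35 + 122)/124)/((134*(148/27))) = (2*(1/124)*87)/((134*(148*(1/27)))) = 87/(62*((134*(148/27)))) = 87/(62*(19832/27)) = (87/62)*(27/19832) = 2349/1229584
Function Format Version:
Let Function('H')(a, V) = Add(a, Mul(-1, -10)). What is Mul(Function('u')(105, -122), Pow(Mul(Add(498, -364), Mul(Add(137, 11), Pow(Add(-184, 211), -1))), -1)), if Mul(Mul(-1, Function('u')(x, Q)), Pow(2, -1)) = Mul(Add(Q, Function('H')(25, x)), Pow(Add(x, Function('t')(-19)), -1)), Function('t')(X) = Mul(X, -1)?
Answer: Rational(2349, 1229584) ≈ 0.0019104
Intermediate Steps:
Function('H')(a, V) = Add(10, a) (Function('H')(a, V) = Add(a, 10) = Add(10, a))
Function('t')(X) = Mul(-1, X)
Function('u')(x, Q) = Mul(-2, Pow(Add(19, x), -1), Add(35, Q)) (Function('u')(x, Q) = Mul(-2, Mul(Add(Q, Add(10, 25)), Pow(Add(x, Mul(-1, -19)), -1))) = Mul(-2, Mul(Add(Q, 35), Pow(Add(x, 19), -1))) = Mul(-2, Mul(Add(35, Q), Pow(Add(19, x), -1))) = Mul(-2, Mul(Pow(Add(19, x), -1), Add(35, Q))) = Mul(-2, Pow(Add(19, x), -1), Add(35, Q)))
Mul(Function('u')(105, -122), Pow(Mul(Add(498, -364), Mul(Add(137, 11), Pow(Add(-184, 211), -1))), -1)) = Mul(Mul(2, Pow(Add(19, 105), -1), Add(-35, Mul(-1, -122))), Pow(Mul(Add(498, -364), Mul(Add(137, 11), Pow(Add(-184, 211), -1))), -1)) = Mul(Mul(2, Pow(124, -1), Add(-35, 122)), Pow(Mul(134, Mul(148, Pow(27, -1))), -1)) = Mul(Mul(2, Rational(1, 124), 87), Pow(Mul(134, Mul(148, Rational(1, 27))), -1)) = Mul(Rational(87, 62), Pow(Mul(134, Rational(148, 27)), -1)) = Mul(Rational(87, 62), Pow(Rational(19832, 27), -1)) = Mul(Rational(87, 62), Rational(27, 19832)) = Rational(2349, 1229584)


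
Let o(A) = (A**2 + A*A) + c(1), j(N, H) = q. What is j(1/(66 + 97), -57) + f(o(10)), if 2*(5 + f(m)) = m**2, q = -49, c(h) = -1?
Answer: 39493/2 ≈ 19747.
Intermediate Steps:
j(N, H) = -49
o(A) = -1 + 2*A**2 (o(A) = (A**2 + A*A) - 1 = (A**2 + A**2) - 1 = 2*A**2 - 1 = -1 + 2*A**2)
f(m) = -5 + m**2/2
j(1/(66 + 97), -57) + f(o(10)) = -49 + (-5 + (-1 + 2*10**2)**2/2) = -49 + (-5 + (-1 + 2*100)**2/2) = -49 + (-5 + (-1 + 200)**2/2) = -49 + (-5 + (1/2)*199**2) = -49 + (-5 + (1/2)*39601) = -49 + (-5 + 39601/2) = -49 + 39591/2 = 39493/2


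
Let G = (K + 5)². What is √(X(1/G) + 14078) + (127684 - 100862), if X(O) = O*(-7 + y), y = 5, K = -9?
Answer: 26822 + √225246/4 ≈ 26941.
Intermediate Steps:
G = 16 (G = (-9 + 5)² = (-4)² = 16)
X(O) = -2*O (X(O) = O*(-7 + 5) = O*(-2) = -2*O)
√(X(1/G) + 14078) + (127684 - 100862) = √(-2/16 + 14078) + (127684 - 100862) = √(-2*1/16 + 14078) + 26822 = √(-⅛ + 14078) + 26822 = √(112623/8) + 26822 = √225246/4 + 26822 = 26822 + √225246/4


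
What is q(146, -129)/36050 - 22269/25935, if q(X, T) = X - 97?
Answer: -587199/684950 ≈ -0.85729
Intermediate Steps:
q(X, T) = -97 + X
q(146, -129)/36050 - 22269/25935 = (-97 + 146)/36050 - 22269/25935 = 49*(1/36050) - 22269*1/25935 = 7/5150 - 571/665 = -587199/684950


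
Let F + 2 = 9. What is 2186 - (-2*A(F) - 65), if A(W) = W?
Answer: 2265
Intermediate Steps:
F = 7 (F = -2 + 9 = 7)
2186 - (-2*A(F) - 65) = 2186 - (-2*7 - 65) = 2186 - (-14 - 65) = 2186 - 1*(-79) = 2186 + 79 = 2265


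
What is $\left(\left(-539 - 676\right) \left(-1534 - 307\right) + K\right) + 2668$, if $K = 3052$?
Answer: $2242535$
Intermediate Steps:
$\left(\left(-539 - 676\right) \left(-1534 - 307\right) + K\right) + 2668 = \left(\left(-539 - 676\right) \left(-1534 - 307\right) + 3052\right) + 2668 = \left(\left(-1215\right) \left(-1841\right) + 3052\right) + 2668 = \left(2236815 + 3052\right) + 2668 = 2239867 + 2668 = 2242535$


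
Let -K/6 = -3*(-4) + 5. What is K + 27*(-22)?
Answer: -696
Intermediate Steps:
K = -102 (K = -6*(-3*(-4) + 5) = -6*(12 + 5) = -6*17 = -102)
K + 27*(-22) = -102 + 27*(-22) = -102 - 594 = -696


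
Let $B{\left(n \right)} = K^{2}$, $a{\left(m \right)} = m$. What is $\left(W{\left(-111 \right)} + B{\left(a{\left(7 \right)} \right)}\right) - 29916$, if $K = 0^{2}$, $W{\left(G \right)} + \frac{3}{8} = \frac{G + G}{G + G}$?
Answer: $- \frac{239323}{8} \approx -29915.0$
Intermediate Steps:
$W{\left(G \right)} = \frac{5}{8}$ ($W{\left(G \right)} = - \frac{3}{8} + \frac{G + G}{G + G} = - \frac{3}{8} + \frac{2 G}{2 G} = - \frac{3}{8} + 2 G \frac{1}{2 G} = - \frac{3}{8} + 1 = \frac{5}{8}$)
$K = 0$
$B{\left(n \right)} = 0$ ($B{\left(n \right)} = 0^{2} = 0$)
$\left(W{\left(-111 \right)} + B{\left(a{\left(7 \right)} \right)}\right) - 29916 = \left(\frac{5}{8} + 0\right) - 29916 = \frac{5}{8} - 29916 = - \frac{239323}{8}$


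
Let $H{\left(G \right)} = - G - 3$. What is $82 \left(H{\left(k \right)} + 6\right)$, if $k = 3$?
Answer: $0$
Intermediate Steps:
$H{\left(G \right)} = -3 - G$
$82 \left(H{\left(k \right)} + 6\right) = 82 \left(\left(-3 - 3\right) + 6\right) = 82 \left(-6 + 6\right) = 82 \cdot 0 = 0$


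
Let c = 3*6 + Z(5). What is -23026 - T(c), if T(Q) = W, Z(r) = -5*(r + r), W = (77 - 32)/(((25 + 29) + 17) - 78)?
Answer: -161137/7 ≈ -23020.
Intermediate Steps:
W = -45/7 (W = 45/((54 + 17) - 78) = 45/(71 - 78) = 45/(-7) = 45*(-1/7) = -45/7 ≈ -6.4286)
Z(r) = -10*r
c = -32 (c = 3*6 - 10*5 = 18 - 50 = -32)
T(Q) = -45/7
-23026 - T(c) = -23026 - 1*(-45/7) = -23026 + 45/7 = -161137/7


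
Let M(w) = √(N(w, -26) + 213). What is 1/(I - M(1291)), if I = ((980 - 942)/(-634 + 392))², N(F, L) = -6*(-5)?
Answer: -5285401/52089077762 - 1929229929*√3/52089077762 ≈ -0.064252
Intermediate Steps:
N(F, L) = 30
M(w) = 9*√3 (M(w) = √(30 + 213) = √243 = 9*√3)
I = 361/14641 (I = (38/(-242))² = (38*(-1/242))² = (-19/121)² = 361/14641 ≈ 0.024657)
1/(I - M(1291)) = 1/(361/14641 - 9*√3)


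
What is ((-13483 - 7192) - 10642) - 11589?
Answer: -42906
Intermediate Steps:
((-13483 - 7192) - 10642) - 11589 = (-20675 - 10642) - 11589 = -31317 - 11589 = -42906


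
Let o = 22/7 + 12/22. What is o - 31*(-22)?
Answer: 52798/77 ≈ 685.69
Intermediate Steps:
o = 284/77 (o = 22*(⅐) + 12*(1/22) = 22/7 + 6/11 = 284/77 ≈ 3.6883)
o - 31*(-22) = 284/77 - 31*(-22) = 284/77 + 682 = 52798/77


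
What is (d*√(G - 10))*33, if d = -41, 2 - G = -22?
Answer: -1353*√14 ≈ -5062.5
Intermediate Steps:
G = 24 (G = 2 - 1*(-22) = 2 + 22 = 24)
(d*√(G - 10))*33 = -41*√(24 - 10)*33 = -41*√14*33 = -1353*√14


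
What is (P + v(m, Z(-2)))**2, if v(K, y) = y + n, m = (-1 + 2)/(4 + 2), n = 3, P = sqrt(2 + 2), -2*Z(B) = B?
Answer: 36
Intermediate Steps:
Z(B) = -B/2
P = 2 (P = sqrt(4) = 2)
m = 1/6 ≈ 0.16667
v(K, y) = 3 + y (v(K, y) = y + 3 = 3 + y)
(P + v(m, Z(-2)))**2 = (2 + (3 - 1/2*(-2)))**2 = (2 + (3 + 1))**2 = (2 + 4)**2 = 6**2 = 36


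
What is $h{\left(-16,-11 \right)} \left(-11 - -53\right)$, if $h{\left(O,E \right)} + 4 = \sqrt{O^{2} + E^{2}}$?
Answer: $-168 + 42 \sqrt{377} \approx 647.49$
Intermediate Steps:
$h{\left(O,E \right)} = -4 + \sqrt{E^{2} + O^{2}}$ ($h{\left(O,E \right)} = -4 + \sqrt{O^{2} + E^{2}} = -4 + \sqrt{E^{2} + O^{2}}$)
$h{\left(-16,-11 \right)} \left(-11 - -53\right) = \left(-4 + \sqrt{\left(-11\right)^{2} + \left(-16\right)^{2}}\right) \left(-11 - -53\right) = \left(-4 + \sqrt{121 + 256}\right) \left(-11 + 53\right) = \left(-4 + \sqrt{377}\right) 42 = -168 + 42 \sqrt{377}$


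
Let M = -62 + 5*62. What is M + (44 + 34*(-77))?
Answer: -2326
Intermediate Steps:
M = 248 (M = -62 + 310 = 248)
M + (44 + 34*(-77)) = 248 + (44 + 34*(-77)) = 248 + (44 - 2618) = 248 - 2574 = -2326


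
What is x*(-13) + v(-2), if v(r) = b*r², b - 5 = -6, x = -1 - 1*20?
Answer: 269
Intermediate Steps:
x = -21 (x = -1 - 20 = -21)
b = -1 (b = 5 - 6 = -1)
v(r) = -r²
x*(-13) + v(-2) = -21*(-13) - 1*(-2)² = 273 - 1*4 = 273 - 4 = 269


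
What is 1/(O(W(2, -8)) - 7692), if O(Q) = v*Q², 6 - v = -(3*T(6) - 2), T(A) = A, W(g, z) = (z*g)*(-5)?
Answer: 1/133108 ≈ 7.5127e-6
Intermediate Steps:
W(g, z) = -5*g*z (W(g, z) = (g*z)*(-5) = -5*g*z)
v = 22 (v = 6 - (-1)*(3*6 - 2) = 6 - (-1)*(18 - 2) = 6 - (-1)*16 = 6 - 1*(-16) = 6 + 16 = 22)
O(Q) = 22*Q²
1/(O(W(2, -8)) - 7692) = 1/(22*(-5*2*(-8))² - 7692) = 1/(22*80² - 7692) = 1/(22*6400 - 7692) = 1/(140800 - 7692) = 1/133108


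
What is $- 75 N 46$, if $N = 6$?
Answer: $-20700$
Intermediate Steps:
$- 75 N 46 = \left(-75\right) 6 \cdot 46 = \left(-450\right) 46 = -20700$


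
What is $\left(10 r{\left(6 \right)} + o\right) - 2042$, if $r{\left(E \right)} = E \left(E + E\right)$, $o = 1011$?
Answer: $-311$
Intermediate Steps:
$r{\left(E \right)} = 2 E^{2}$ ($r{\left(E \right)} = E 2 E = 2 E^{2}$)
$\left(10 r{\left(6 \right)} + o\right) - 2042 = \left(10 \cdot 2 \cdot 6^{2} + 1011\right) - 2042 = \left(10 \cdot 2 \cdot 36 + 1011\right) - 2042 = \left(10 \cdot 72 + 1011\right) - 2042 = \left(720 + 1011\right) - 2042 = 1731 - 2042 = -311$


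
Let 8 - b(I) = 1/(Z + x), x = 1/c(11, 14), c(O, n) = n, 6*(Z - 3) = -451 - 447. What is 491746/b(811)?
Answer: 1513840061/24649 ≈ 61416.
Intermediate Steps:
Z = -440/3 (Z = 3 + (-451 - 447)/6 = 3 + (⅙)*(-898) = 3 - 449/3 = -440/3 ≈ -146.67)
x = 1/14 ≈ 0.071429
b(I) = 49298/6157 (b(I) = 8 - 1/(-440/3 + 1/14) = 8 - 1/(-6157/42) = 8 - 1*(-42/6157) = 8 + 42/6157 = 49298/6157)
491746/b(811) = 491746/(49298/6157) = 491746*(6157/49298) = 1513840061/24649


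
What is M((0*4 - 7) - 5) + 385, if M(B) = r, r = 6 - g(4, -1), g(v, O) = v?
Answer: 387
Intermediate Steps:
r = 2 (r = 6 - 1*4 = 6 - 4 = 2)
M(B) = 2
M((0*4 - 7) - 5) + 385 = 2 + 385 = 387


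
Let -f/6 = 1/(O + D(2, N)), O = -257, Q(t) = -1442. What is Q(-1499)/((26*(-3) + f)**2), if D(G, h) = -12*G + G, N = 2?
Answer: -890847/3756536 ≈ -0.23715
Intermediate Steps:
D(G, h) = -11*G
f = 2/93 (f = -6/(-257 - 11*2) = -6/(-257 - 22) = -6/(-279) = -6*(-1/279) = 2/93 ≈ 0.021505)
Q(-1499)/((26*(-3) + f)**2) = -1442/(26*(-3) + 2/93)**2 = -1442/(-78 + 2/93)**2 = -1442/((-7252/93)**2) = -1442/52591504/8649 = -1442*8649/52591504 = -890847/3756536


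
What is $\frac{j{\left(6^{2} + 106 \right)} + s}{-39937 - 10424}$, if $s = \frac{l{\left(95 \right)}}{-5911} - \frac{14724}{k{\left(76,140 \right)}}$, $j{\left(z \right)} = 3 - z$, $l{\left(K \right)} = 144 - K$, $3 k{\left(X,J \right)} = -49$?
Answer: $- \frac{220838470}{14586509679} \approx -0.01514$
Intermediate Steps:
$k{\left(X,J \right)} = - \frac{49}{3}$ ($k{\left(X,J \right)} = \frac{1}{3} \left(-49\right) = - \frac{49}{3}$)
$s = \frac{261098291}{289639}$ ($s = \frac{144 - 95}{-5911} - \frac{14724}{- \frac{49}{3}} = \left(144 - 95\right) \left(- \frac{1}{5911}\right) - - \frac{44172}{49} = 49 \left(- \frac{1}{5911}\right) + \frac{44172}{49} = - \frac{49}{5911} + \frac{44172}{49} = \frac{261098291}{289639} \approx 901.46$)
$\frac{j{\left(6^{2} + 106 \right)} + s}{-39937 - 10424} = \frac{\left(3 - \left(6^{2} + 106\right)\right) + \frac{261098291}{289639}}{-39937 - 10424} = \frac{\left(3 - \left(36 + 106\right)\right) + \frac{261098291}{289639}}{-50361} = \left(\left(3 - 142\right) + \frac{261098291}{289639}\right) \left(- \frac{1}{50361}\right) = \left(-139 + \frac{261098291}{289639}\right) \left(- \frac{1}{50361}\right) = \frac{220838470}{289639} \left(- \frac{1}{50361}\right) = - \frac{220838470}{14586509679}$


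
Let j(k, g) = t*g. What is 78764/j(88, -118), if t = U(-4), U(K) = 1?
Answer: -39382/59 ≈ -667.49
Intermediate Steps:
t = 1
j(k, g) = g (j(k, g) = 1*g = g)
78764/j(88, -118) = 78764/(-118) = 78764*(-1/118) = -39382/59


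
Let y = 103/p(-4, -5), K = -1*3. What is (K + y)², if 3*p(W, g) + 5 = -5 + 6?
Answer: 103041/16 ≈ 6440.1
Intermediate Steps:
p(W, g) = -4/3 (p(W, g) = -5/3 + (-5 + 6)/3 = -5/3 + (⅓)*1 = -5/3 + ⅓ = -4/3)
K = -3
y = -309/4 (y = 103/(-4/3) = 103*(-¾) = -309/4 ≈ -77.250)
(K + y)² = (-3 - 309/4)² = (-321/4)² = 103041/16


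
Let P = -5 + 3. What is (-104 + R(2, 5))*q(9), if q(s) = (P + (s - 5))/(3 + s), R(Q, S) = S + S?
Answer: -47/3 ≈ -15.667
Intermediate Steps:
R(Q, S) = 2*S
P = -2
q(s) = (-7 + s)/(3 + s) (q(s) = (-2 + (s - 5))/(3 + s) = (-2 + (-5 + s))/(3 + s) = (-7 + s)/(3 + s))
(-104 + R(2, 5))*q(9) = (-104 + 2*5)*((-7 + 9)/(3 + 9)) = (-104 + 10)*(2/12) = -47*2/6 = -94*⅙ = -47/3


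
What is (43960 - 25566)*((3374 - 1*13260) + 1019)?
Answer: -163099598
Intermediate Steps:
(43960 - 25566)*((3374 - 1*13260) + 1019) = 18394*((3374 - 13260) + 1019) = 18394*(-9886 + 1019) = 18394*(-8867) = -163099598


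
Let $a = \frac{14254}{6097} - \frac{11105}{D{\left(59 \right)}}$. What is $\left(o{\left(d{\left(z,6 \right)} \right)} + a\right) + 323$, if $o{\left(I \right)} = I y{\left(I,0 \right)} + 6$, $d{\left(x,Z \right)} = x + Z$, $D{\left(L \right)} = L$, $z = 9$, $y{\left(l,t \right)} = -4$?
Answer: $\frac{29899288}{359723} \approx 83.118$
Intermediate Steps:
$d{\left(x,Z \right)} = Z + x$
$a = - \frac{66866199}{359723}$ ($a = \frac{14254}{6097} - \frac{11105}{59} = - \frac{66866199}{359723} \approx -185.88$)
$o{\left(I \right)} = 6 - 4 I$ ($o{\left(I \right)} = I \left(-4\right) + 6 = - 4 I + 6 = 6 - 4 I$)
$\left(o{\left(d{\left(z,6 \right)} \right)} + a\right) + 323 = \left(\left(6 - 4 \left(6 + 9\right)\right) - \frac{66866199}{359723}\right) + 323 = \left(\left(6 - 60\right) - \frac{66866199}{359723}\right) + 323 = \left(-54 - \frac{66866199}{359723}\right) + 323 = - \frac{86291241}{359723} + 323 = \frac{29899288}{359723}$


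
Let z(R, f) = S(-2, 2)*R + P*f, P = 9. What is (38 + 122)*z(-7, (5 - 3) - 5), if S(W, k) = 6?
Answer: -11040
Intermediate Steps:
z(R, f) = 6*R + 9*f
(38 + 122)*z(-7, (5 - 3) - 5) = (38 + 122)*(6*(-7) + 9*((5 - 3) - 5)) = 160*(-42 + 9*(2 - 5)) = 160*(-42 + 9*(-3)) = 160*(-42 - 27) = 160*(-69) = -11040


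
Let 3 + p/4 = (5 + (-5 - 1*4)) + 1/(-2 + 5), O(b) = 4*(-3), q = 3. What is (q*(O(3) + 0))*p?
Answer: 960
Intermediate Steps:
O(b) = -12
p = -80/3 (p = -12 + 4*((5 + (-5 - 1*4)) + 1/(-2 + 5)) = -12 + 4*((5 + (-5 - 4)) + 1/3) = -12 + 4*((5 - 9) + ⅓) = -12 + 4*(-4 + ⅓) = -12 + 4*(-11/3) = -12 - 44/3 = -80/3 ≈ -26.667)
(q*(O(3) + 0))*p = (3*(-12 + 0))*(-80/3) = (3*(-12))*(-80/3) = -36*(-80/3) = 960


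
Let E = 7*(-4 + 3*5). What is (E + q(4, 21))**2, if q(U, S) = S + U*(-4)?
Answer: 6724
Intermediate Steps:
q(U, S) = S - 4*U
E = 77 (E = 7*(-4 + 15) = 7*11 = 77)
(E + q(4, 21))**2 = (77 + (21 - 4*4))**2 = (77 + (21 - 16))**2 = (77 + 5)**2 = 82**2 = 6724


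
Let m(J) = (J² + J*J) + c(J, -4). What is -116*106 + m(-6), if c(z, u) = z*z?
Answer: -12188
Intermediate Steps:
c(z, u) = z²
m(J) = 3*J² (m(J) = (J² + J*J) + J² = (J² + J²) + J² = 2*J² + J² = 3*J²)
-116*106 + m(-6) = -116*106 + 3*(-6)² = -12296 + 3*36 = -12296 + 108 = -12188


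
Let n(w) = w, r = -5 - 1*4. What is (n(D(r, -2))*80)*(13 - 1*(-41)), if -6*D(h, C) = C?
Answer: 1440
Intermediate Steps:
r = -9 (r = -5 - 4 = -9)
D(h, C) = -C/6
(n(D(r, -2))*80)*(13 - 1*(-41)) = (-⅙*(-2)*80)*(13 - 1*(-41)) = ((⅓)*80)*(13 + 41) = (80/3)*54 = 1440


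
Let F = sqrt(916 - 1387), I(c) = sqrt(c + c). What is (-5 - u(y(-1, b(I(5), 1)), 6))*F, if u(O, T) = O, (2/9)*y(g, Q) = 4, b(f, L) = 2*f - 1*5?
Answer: -23*I*sqrt(471) ≈ -499.16*I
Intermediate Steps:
I(c) = sqrt(2)*sqrt(c) (I(c) = sqrt(2*c) = sqrt(2)*sqrt(c))
b(f, L) = -5 + 2*f (b(f, L) = 2*f - 5 = -5 + 2*f)
y(g, Q) = 18 (y(g, Q) = (9/2)*4 = 18)
F = I*sqrt(471) (F = sqrt(-471) = I*sqrt(471) ≈ 21.703*I)
(-5 - u(y(-1, b(I(5), 1)), 6))*F = (-5 - 1*18)*(I*sqrt(471)) = (-5 - 18)*(I*sqrt(471)) = -23*I*sqrt(471)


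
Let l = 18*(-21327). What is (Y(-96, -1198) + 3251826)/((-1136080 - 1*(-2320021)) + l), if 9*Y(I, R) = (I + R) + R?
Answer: 29263942/7200495 ≈ 4.0642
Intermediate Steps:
l = -383886
Y(I, R) = I/9 + 2*R/9 (Y(I, R) = ((I + R) + R)/9 = (I + 2*R)/9 = I/9 + 2*R/9)
(Y(-96, -1198) + 3251826)/((-1136080 - 1*(-2320021)) + l) = (((1/9)*(-96) + (2/9)*(-1198)) + 3251826)/((-1136080 - 1*(-2320021)) - 383886) = ((-32/3 - 2396/9) + 3251826)/((-1136080 + 2320021) - 383886) = (-2492/9 + 3251826)/(1183941 - 383886) = (29263942/9)/800055 = (29263942/9)*(1/800055) = 29263942/7200495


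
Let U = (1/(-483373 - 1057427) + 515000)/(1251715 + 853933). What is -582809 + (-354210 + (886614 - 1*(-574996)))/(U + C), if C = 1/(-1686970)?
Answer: 528083065968843735796433/133862769425587463 ≈ 3.9450e+6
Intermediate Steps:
C = -1/1686970 ≈ -5.9278e-7
U = 793511999999/3244382438400 (U = (1/(-1540800) + 515000)/2105648 = (-1/1540800 + 515000)*(1/2105648) = (793511999999/1540800)*(1/2105648) = 793511999999/3244382438400 ≈ 0.24458)
-582809 + (-354210 + (886614 - 1*(-574996)))/(U + C) = -582809 + (-354210 + (886614 - 1*(-574996)))/(793511999999/3244382438400 - 1/1686970) = -582809 + (-354210 + (886614 + 574996))/(133862769425587463/547317584210764800) = -582809 + (-354210 + 1461610)*(547317584210764800/133862769425587463) = -582809 + 1107400*(547317584210764800/133862769425587463) = -582809 + 606099492755000939520000/133862769425587463 = 528083065968843735796433/133862769425587463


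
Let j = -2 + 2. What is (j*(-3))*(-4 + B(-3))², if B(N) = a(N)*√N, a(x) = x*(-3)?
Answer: 0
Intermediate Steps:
a(x) = -3*x
j = 0
B(N) = -3*N^(3/2) (B(N) = (-3*N)*√N = -3*N^(3/2))
(j*(-3))*(-4 + B(-3))² = (0*(-3))*(-4 - (-9)*I*√3)² = 0*(-4 - (-9)*I*√3)² = 0*(-4 + 9*I*√3)² = 0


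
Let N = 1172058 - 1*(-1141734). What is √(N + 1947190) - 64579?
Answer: -64579 + √4260982 ≈ -62515.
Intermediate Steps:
N = 2313792 (N = 1172058 + 1141734 = 2313792)
√(N + 1947190) - 64579 = √(2313792 + 1947190) - 64579 = √4260982 - 64579 = -64579 + √4260982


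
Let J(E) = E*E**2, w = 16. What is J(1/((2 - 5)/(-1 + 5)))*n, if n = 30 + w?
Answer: -2944/27 ≈ -109.04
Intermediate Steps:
J(E) = E**3
n = 46 (n = 30 + 16 = 46)
J(1/((2 - 5)/(-1 + 5)))*n = (1/((2 - 5)/(-1 + 5)))**3*46 = (1/(-3/4))**3*46 = (-4/3)**3*46 = -64/27*46 = -2944/27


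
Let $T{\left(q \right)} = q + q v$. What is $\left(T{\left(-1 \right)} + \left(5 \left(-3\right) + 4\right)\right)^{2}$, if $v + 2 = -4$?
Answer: $36$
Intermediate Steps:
$v = -6$ ($v = -2 - 4 = -6$)
$T{\left(q \right)} = - 5 q$ ($T{\left(q \right)} = q + q \left(-6\right) = q - 6 q = - 5 q$)
$\left(T{\left(-1 \right)} + \left(5 \left(-3\right) + 4\right)\right)^{2} = \left(\left(-5\right) \left(-1\right) + \left(5 \left(-3\right) + 4\right)\right)^{2} = \left(5 + \left(-15 + 4\right)\right)^{2} = \left(5 - 11\right)^{2} = \left(-6\right)^{2} = 36$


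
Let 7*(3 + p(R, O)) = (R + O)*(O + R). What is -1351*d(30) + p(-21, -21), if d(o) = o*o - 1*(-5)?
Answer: -1222406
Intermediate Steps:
p(R, O) = -3 + (O + R)²/7 (p(R, O) = -3 + ((R + O)*(O + R))/7 = -3 + ((O + R)*(O + R))/7 = -3 + (O + R)²/7)
d(o) = 5 + o² (d(o) = o² + 5 = 5 + o²)
-1351*d(30) + p(-21, -21) = -1351*(5 + 30²) + (-3 + (-21 - 21)²/7) = -1351*(5 + 900) + (-3 + (⅐)*(-42)²) = -1351*905 + (-3 + (⅐)*1764) = -1222655 + (-3 + 252) = -1222655 + 249 = -1222406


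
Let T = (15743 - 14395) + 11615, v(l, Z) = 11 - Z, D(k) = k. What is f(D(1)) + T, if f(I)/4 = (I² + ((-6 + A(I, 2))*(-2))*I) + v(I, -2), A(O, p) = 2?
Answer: 13051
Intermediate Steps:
T = 12963 (T = 1348 + 11615 = 12963)
f(I) = 52 + 4*I² + 32*I (f(I) = 4*((I² + ((-6 + 2)*(-2))*I) + (11 - 1*(-2))) = 4*((I² + (-4*(-2))*I) + (11 + 2)) = 4*((I² + 8*I) + 13) = 4*(13 + I² + 8*I) = 52 + 4*I² + 32*I)
f(D(1)) + T = (52 + 4*1² + 32*1) + 12963 = (52 + 4*1 + 32) + 12963 = (52 + 4 + 32) + 12963 = 88 + 12963 = 13051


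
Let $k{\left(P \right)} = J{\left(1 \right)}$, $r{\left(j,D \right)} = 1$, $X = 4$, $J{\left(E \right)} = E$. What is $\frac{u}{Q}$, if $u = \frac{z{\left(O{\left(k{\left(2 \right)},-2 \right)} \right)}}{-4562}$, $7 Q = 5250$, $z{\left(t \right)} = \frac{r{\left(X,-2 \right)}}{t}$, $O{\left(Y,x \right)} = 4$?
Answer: $- \frac{1}{13686000} \approx -7.3067 \cdot 10^{-8}$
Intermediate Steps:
$k{\left(P \right)} = 1$
$z{\left(t \right)} = \frac{1}{t}$ ($z{\left(t \right)} = 1 \frac{1}{t} = \frac{1}{t}$)
$Q = 750$ ($Q = \frac{1}{7} \cdot 5250 = 750$)
$u = - \frac{1}{18248}$ ($u = \frac{1}{4 \left(-4562\right)} = \frac{1}{4} \left(- \frac{1}{4562}\right) = - \frac{1}{18248} \approx -5.4801 \cdot 10^{-5}$)
$\frac{u}{Q} = - \frac{1}{18248 \cdot 750} = \left(- \frac{1}{18248}\right) \frac{1}{750} = - \frac{1}{13686000}$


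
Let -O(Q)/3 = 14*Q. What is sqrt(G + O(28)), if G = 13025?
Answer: 17*sqrt(41) ≈ 108.85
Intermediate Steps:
O(Q) = -42*Q
sqrt(G + O(28)) = sqrt(13025 - 42*28) = sqrt(13025 - 1176) = sqrt(11849) = 17*sqrt(41)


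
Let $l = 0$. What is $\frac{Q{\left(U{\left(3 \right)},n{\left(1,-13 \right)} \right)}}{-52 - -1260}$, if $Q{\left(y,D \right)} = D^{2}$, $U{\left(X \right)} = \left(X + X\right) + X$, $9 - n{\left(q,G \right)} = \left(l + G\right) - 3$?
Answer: $\frac{625}{1208} \approx 0.51738$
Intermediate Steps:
$n{\left(q,G \right)} = 12 - G$ ($n{\left(q,G \right)} = 9 - \left(\left(0 + G\right) - 3\right) = 9 - \left(G - 3\right) = 9 - \left(-3 + G\right) = 12 - G$)
$U{\left(X \right)} = 3 X$ ($U{\left(X \right)} = 2 X + X = 3 X$)
$\frac{Q{\left(U{\left(3 \right)},n{\left(1,-13 \right)} \right)}}{-52 - -1260} = \frac{\left(12 - -13\right)^{2}}{-52 - -1260} = \frac{\left(12 + 13\right)^{2}}{-52 + 1260} = \frac{25^{2}}{1208} = 625 \cdot \frac{1}{1208} = \frac{625}{1208}$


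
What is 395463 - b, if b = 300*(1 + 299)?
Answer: 305463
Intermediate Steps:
b = 90000 (b = 300*300 = 90000)
395463 - b = 395463 - 1*90000 = 395463 - 90000 = 305463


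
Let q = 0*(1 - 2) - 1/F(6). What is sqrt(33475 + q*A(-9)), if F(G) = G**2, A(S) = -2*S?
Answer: sqrt(133898)/2 ≈ 182.96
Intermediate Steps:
q = -1/36 (q = 0*(1 - 2) - 1/(6**2) = 0*(-1) - 1/36 = 0 - 1*1/36 = 0 - 1/36 = -1/36 ≈ -0.027778)
sqrt(33475 + q*A(-9)) = sqrt(33475 - (-1)*(-9)/18) = sqrt(33475 - 1/36*18) = sqrt(33475 - 1/2) = sqrt(66949/2) = sqrt(133898)/2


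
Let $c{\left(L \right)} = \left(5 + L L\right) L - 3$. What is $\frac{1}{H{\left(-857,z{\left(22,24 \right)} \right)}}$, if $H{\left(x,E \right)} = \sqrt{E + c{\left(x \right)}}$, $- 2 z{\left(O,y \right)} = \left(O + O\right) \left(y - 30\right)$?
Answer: $- \frac{i \sqrt{629426949}}{629426949} \approx - 3.9859 \cdot 10^{-5} i$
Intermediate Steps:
$z{\left(O,y \right)} = - O \left(-30 + y\right)$ ($z{\left(O,y \right)} = - \frac{\left(O + O\right) \left(y - 30\right)}{2} = - \frac{2 O \left(-30 + y\right)}{2} = - O \left(-30 + y\right)$)
$c{\left(L \right)} = -3 + L \left(5 + L^{2}\right)$ ($c{\left(L \right)} = \left(5 + L^{2}\right) L - 3 = L \left(5 + L^{2}\right) - 3 = -3 + L \left(5 + L^{2}\right)$)
$H{\left(x,E \right)} = \sqrt{-3 + E + x^{3} + 5 x}$ ($H{\left(x,E \right)} = \sqrt{E + \left(-3 + x^{3} + 5 x\right)} = \sqrt{-3 + E + x^{3} + 5 x}$)
$\frac{1}{H{\left(-857,z{\left(22,24 \right)} \right)}} = \frac{1}{\sqrt{-3 + 22 \left(30 - 24\right) + \left(-857\right)^{3} + 5 \left(-857\right)}} = \frac{1}{\sqrt{-3 + 22 \left(30 - 24\right) - 629422793 - 4285}} = \frac{1}{\sqrt{-3 + 22 \cdot 6 - 629422793 - 4285}} = \frac{1}{\sqrt{-3 + 132 - 629422793 - 4285}} = \frac{1}{\sqrt{-629426949}} = \frac{1}{i \sqrt{629426949}} = - \frac{i \sqrt{629426949}}{629426949}$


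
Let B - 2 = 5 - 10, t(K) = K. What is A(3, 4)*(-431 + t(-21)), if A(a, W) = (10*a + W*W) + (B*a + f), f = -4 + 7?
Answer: -18080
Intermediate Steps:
B = -3 (B = 2 + (5 - 10) = 2 - 5 = -3)
f = 3
A(a, W) = 3 + W**2 + 7*a (A(a, W) = (10*a + W*W) + (-3*a + 3) = (10*a + W**2) + (3 - 3*a) = (W**2 + 10*a) + (3 - 3*a) = 3 + W**2 + 7*a)
A(3, 4)*(-431 + t(-21)) = (3 + 4**2 + 7*3)*(-431 - 21) = (3 + 16 + 21)*(-452) = 40*(-452) = -18080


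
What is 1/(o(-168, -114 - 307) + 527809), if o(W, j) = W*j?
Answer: 1/598537 ≈ 1.6707e-6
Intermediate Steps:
1/(o(-168, -114 - 307) + 527809) = 1/(-168*(-114 - 307) + 527809) = 1/(-168*(-421) + 527809) = 1/(70728 + 527809) = 1/598537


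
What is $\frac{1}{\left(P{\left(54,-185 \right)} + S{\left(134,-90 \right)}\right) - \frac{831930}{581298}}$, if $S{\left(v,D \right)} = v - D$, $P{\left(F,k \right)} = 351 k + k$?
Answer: $- \frac{96883}{6287457823} \approx -1.5409 \cdot 10^{-5}$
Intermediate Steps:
$P{\left(F,k \right)} = 352 k$
$\frac{1}{\left(P{\left(54,-185 \right)} + S{\left(134,-90 \right)}\right) - \frac{831930}{581298}} = \frac{1}{\left(352 \left(-185\right) + \left(134 - -90\right)\right) - \frac{831930}{581298}} = \frac{1}{\left(-65120 + \left(134 + 90\right)\right) - \frac{138655}{96883}} = \frac{1}{\left(-65120 + 224\right) - \frac{138655}{96883}} = \frac{1}{-64896 - \frac{138655}{96883}} = \frac{1}{- \frac{6287457823}{96883}} = - \frac{96883}{6287457823}$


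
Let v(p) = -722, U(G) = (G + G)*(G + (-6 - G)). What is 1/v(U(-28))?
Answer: -1/722 ≈ -0.0013850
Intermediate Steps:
U(G) = -12*G (U(G) = (2*G)*(-6) = -12*G)
1/v(U(-28)) = 1/(-722) = -1/722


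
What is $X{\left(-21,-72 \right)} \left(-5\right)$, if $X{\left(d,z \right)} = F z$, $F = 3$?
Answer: $1080$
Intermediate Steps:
$X{\left(d,z \right)} = 3 z$
$X{\left(-21,-72 \right)} \left(-5\right) = 3 \left(-72\right) \left(-5\right) = \left(-216\right) \left(-5\right) = 1080$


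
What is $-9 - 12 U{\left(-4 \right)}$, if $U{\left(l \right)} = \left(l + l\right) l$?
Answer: $-393$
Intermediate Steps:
$U{\left(l \right)} = 2 l^{2}$ ($U{\left(l \right)} = 2 l l = 2 l^{2}$)
$-9 - 12 U{\left(-4 \right)} = -9 - 12 \cdot 2 \left(-4\right)^{2} = -9 - 12 \cdot 2 \cdot 16 = -9 - 384 = -393$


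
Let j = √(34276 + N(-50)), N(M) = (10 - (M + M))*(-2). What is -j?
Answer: -6*√946 ≈ -184.54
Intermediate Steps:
N(M) = -20 + 4*M (N(M) = (10 - 2*M)*(-2) = -20 + 4*M)
j = 6*√946 (j = √(34276 + (-20 + 4*(-50))) = √(34276 + (-20 - 200)) = √(34276 - 220) = √34056 = 6*√946 ≈ 184.54)
-j = -6*√946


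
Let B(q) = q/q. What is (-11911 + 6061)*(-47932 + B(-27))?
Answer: 280396350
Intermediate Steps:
B(q) = 1
(-11911 + 6061)*(-47932 + B(-27)) = (-11911 + 6061)*(-47932 + 1) = -5850*(-47931) = 280396350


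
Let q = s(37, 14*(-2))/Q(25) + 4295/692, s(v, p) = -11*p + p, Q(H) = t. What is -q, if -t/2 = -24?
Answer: -24995/2076 ≈ -12.040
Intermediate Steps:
t = 48 (t = -2*(-24) = 48)
Q(H) = 48
s(v, p) = -10*p
q = 24995/2076 (q = -140*(-2)/48 + 4295/692 = -10*(-28)*(1/48) + 4295*(1/692) = 280*(1/48) + 4295/692 = 35/6 + 4295/692 = 24995/2076 ≈ 12.040)
-q = -1*24995/2076 = -24995/2076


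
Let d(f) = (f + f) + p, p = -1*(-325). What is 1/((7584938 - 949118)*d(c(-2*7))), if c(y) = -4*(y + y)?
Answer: 1/3643065180 ≈ 2.7449e-10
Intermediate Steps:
p = 325
c(y) = -8*y
d(f) = 325 + 2*f (d(f) = (f + f) + 325 = 2*f + 325 = 325 + 2*f)
1/((7584938 - 949118)*d(c(-2*7))) = 1/((7584938 - 949118)*(325 + 2*(-(-16)*7))) = 1/(6635820*(325 + 2*(-8*(-14)))) = 1/(6635820*(325 + 2*112)) = 1/(6635820*(325 + 224)) = (1/6635820)/549 = (1/6635820)*(1/549) = 1/3643065180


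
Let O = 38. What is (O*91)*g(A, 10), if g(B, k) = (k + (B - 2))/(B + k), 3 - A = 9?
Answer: 1729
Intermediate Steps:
A = -6 (A = 3 - 1*9 = 3 - 9 = -6)
g(B, k) = (-2 + B + k)/(B + k) (g(B, k) = (k + (-2 + B))/(B + k) = (-2 + B + k)/(B + k))
(O*91)*g(A, 10) = (38*91)*((-2 - 6 + 10)/(-6 + 10)) = 3458*(2/4) = 3458*((¼)*2) = 3458*(½) = 1729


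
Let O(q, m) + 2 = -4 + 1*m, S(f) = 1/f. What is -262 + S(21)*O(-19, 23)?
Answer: -5485/21 ≈ -261.19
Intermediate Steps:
O(q, m) = -6 + m (O(q, m) = -2 + (-4 + 1*m) = -2 + (-4 + m) = -6 + m)
-262 + S(21)*O(-19, 23) = -262 + (-6 + 23)/21 = -262 + (1/21)*17 = -262 + 17/21 = -5485/21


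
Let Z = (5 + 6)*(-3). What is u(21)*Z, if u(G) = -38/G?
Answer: 418/7 ≈ 59.714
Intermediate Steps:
Z = -33 (Z = 11*(-3) = -33)
u(21)*Z = -38/21*(-33) = 418/7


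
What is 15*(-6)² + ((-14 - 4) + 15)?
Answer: 537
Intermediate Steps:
15*(-6)² + ((-14 - 4) + 15) = 15*36 + (-18 + 15) = 540 - 3 = 537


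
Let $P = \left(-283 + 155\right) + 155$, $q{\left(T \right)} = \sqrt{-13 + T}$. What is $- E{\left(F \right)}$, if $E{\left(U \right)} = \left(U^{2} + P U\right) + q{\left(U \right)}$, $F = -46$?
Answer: $-874 - i \sqrt{59} \approx -874.0 - 7.6811 i$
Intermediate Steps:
$P = 27$ ($P = -128 + 155 = 27$)
$E{\left(U \right)} = U^{2} + \sqrt{-13 + U} + 27 U$ ($E{\left(U \right)} = \left(U^{2} + 27 U\right) + \sqrt{-13 + U} = U^{2} + \sqrt{-13 + U} + 27 U$)
$- E{\left(F \right)} = - (\left(-46\right)^{2} + \sqrt{-13 - 46} + 27 \left(-46\right)) = - (2116 + \sqrt{-59} - 1242) = - (2116 + i \sqrt{59} - 1242) = - (874 + i \sqrt{59}) = -874 - i \sqrt{59}$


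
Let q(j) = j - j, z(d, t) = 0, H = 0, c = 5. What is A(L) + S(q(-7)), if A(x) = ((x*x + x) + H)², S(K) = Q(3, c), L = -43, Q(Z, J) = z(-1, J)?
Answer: 3261636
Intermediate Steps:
Q(Z, J) = 0
q(j) = 0
S(K) = 0
A(x) = (x + x²)² (A(x) = ((x*x + x) + 0)² = ((x² + x) + 0)² = ((x + x²) + 0)² = (x + x²)²)
A(L) + S(q(-7)) = (-43)²*(1 - 43)² + 0 = 1849*(-42)² + 0 = 1849*1764 + 0 = 3261636 + 0 = 3261636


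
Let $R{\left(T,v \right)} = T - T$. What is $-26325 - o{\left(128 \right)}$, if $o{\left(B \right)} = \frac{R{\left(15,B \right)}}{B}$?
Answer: $-26325$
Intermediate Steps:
$R{\left(T,v \right)} = 0$
$o{\left(B \right)} = 0$ ($o{\left(B \right)} = \frac{0}{B} = 0$)
$-26325 - o{\left(128 \right)} = -26325 - 0 = -26325 + 0 = -26325$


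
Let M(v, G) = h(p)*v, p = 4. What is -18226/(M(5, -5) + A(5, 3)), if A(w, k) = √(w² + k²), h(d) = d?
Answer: -182260/183 + 9113*√34/183 ≈ -705.59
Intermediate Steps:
M(v, G) = 4*v
A(w, k) = √(k² + w²)
-18226/(M(5, -5) + A(5, 3)) = -18226/(4*5 + √(3² + 5²)) = -18226/(20 + √(9 + 25)) = -18226/(20 + √34)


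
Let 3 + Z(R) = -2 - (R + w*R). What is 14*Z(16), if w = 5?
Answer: -1414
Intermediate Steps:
Z(R) = -5 - 6*R (Z(R) = -3 + (-2 - (R + 5*R)) = -3 + (-2 - 6*R) = -5 - 6*R)
14*Z(16) = 14*(-5 - 6*16) = 14*(-5 - 96) = 14*(-101) = -1414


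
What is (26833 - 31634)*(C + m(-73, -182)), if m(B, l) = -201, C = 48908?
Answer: -233842307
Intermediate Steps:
(26833 - 31634)*(C + m(-73, -182)) = (26833 - 31634)*(48908 - 201) = -4801*48707 = -233842307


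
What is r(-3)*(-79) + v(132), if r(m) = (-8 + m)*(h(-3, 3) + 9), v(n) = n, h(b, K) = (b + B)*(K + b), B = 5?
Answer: 7953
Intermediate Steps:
h(b, K) = (5 + b)*(K + b) (h(b, K) = (b + 5)*(K + b) = (5 + b)*(K + b))
r(m) = -72 + 9*m (r(m) = (-8 + m)*(((-3)² + 5*3 + 5*(-3) + 3*(-3)) + 9) = (-8 + m)*((9 + 15 - 15 - 9) + 9) = (-8 + m)*(0 + 9) = (-8 + m)*9 = -72 + 9*m)
r(-3)*(-79) + v(132) = (-72 + 9*(-3))*(-79) + 132 = (-72 - 27)*(-79) + 132 = -99*(-79) + 132 = 7821 + 132 = 7953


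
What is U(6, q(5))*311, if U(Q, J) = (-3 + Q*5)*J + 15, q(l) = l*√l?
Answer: 4665 + 41985*√5 ≈ 98546.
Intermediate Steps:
q(l) = l^(3/2)
U(Q, J) = 15 + J*(-3 + 5*Q) (U(Q, J) = (-3 + 5*Q)*J + 15 = J*(-3 + 5*Q) + 15 = 15 + J*(-3 + 5*Q))
U(6, q(5))*311 = (15 - 15*√5 + 5*5^(3/2)*6)*311 = (15 - 15*√5 + 5*(5*√5)*6)*311 = (15 - 15*√5 + 150*√5)*311 = (15 + 135*√5)*311 = 4665 + 41985*√5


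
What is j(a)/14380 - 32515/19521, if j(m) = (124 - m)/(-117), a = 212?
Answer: -1519540807/912313935 ≈ -1.6656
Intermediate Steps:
j(m) = -124/117 + m/117 (j(m) = (124 - m)*(-1/117) = -124/117 + m/117)
j(a)/14380 - 32515/19521 = (-124/117 + (1/117)*212)/14380 - 32515/19521 = (-124/117 + 212/117)*(1/14380) - 32515*1/19521 = (88/117)*(1/14380) - 32515/19521 = 22/420615 - 32515/19521 = -1519540807/912313935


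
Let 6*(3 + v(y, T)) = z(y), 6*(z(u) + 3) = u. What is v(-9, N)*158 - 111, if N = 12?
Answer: -1407/2 ≈ -703.50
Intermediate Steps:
z(u) = -3 + u/6
v(y, T) = -7/2 + y/36 (v(y, T) = -3 + (-3 + y/6)/6 = -3 + (-1/2 + y/36) = -7/2 + y/36)
v(-9, N)*158 - 111 = (-7/2 + (1/36)*(-9))*158 - 111 = (-7/2 - 1/4)*158 - 111 = -15/4*158 - 111 = -1185/2 - 111 = -1407/2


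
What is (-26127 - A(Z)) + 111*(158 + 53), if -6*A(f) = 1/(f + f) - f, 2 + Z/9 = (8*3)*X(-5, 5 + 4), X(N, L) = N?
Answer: -33243049/13176 ≈ -2523.0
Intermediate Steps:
Z = -1098 (Z = -18 + 9*((8*3)*(-5)) = -18 + 9*(24*(-5)) = -18 + 9*(-120) = -18 - 1080 = -1098)
A(f) = -1/(12*f) + f/6 (A(f) = -(1/(f + f) - f)/6 = -(1/(2*f) - f)/6 = -1/(12*f) + f/6)
(-26127 - A(Z)) + 111*(158 + 53) = (-26127 - (-1/12/(-1098) + (⅙)*(-1098))) + 111*(158 + 53) = (-26127 - (-1/12*(-1/1098) - 183)) + 111*211 = (-26127 - (1/13176 - 183)) + 23421 = (-26127 - 1*(-2411207/13176)) + 23421 = (-26127 + 2411207/13176) + 23421 = -341838145/13176 + 23421 = -33243049/13176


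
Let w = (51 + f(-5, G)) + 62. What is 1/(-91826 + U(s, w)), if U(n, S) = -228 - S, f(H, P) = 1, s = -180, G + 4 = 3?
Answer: -1/92168 ≈ -1.0850e-5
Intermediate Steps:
G = -1 (G = -4 + 3 = -1)
w = 114 (w = (51 + 1) + 62 = 52 + 62 = 114)
1/(-91826 + U(s, w)) = 1/(-91826 + (-228 - 1*114)) = 1/(-91826 + (-228 - 114)) = 1/(-91826 - 342) = 1/(-92168) = -1/92168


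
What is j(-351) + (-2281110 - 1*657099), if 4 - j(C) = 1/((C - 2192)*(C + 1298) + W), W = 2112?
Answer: -7069641494344/2406109 ≈ -2.9382e+6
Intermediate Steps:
j(C) = 4 - 1/(2112 + (-2192 + C)*(1298 + C)) (j(C) = 4 - 1/((C - 2192)*(C + 1298) + 2112) = 4 - 1/((-2192 + C)*(1298 + C) + 2112) = 4 - 1/(2112 + (-2192 + C)*(1298 + C)))
j(-351) + (-2281110 - 1*657099) = (-11372417 - 3576*(-351) + 4*(-351)²)/(-2843104 + (-351)² - 894*(-351)) + (-2281110 - 1*657099) = (-11372417 + 1255176 + 4*123201)/(-2843104 + 123201 + 313794) + (-2281110 - 657099) = (-11372417 + 1255176 + 492804)/(-2406109) - 2938209 = -1/2406109*(-9624437) - 2938209 = 9624437/2406109 - 2938209 = -7069641494344/2406109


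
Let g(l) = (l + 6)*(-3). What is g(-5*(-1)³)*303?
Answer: -9999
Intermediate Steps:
g(l) = -18 - 3*l (g(l) = (6 + l)*(-3) = -18 - 3*l)
g(-5*(-1)³)*303 = (-18 - (-15)*(-1)³)*303 = (-18 - (-15)*(-1))*303 = (-18 - 3*5)*303 = (-18 - 15)*303 = -33*303 = -9999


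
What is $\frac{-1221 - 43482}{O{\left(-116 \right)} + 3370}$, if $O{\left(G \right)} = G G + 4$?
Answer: $- \frac{4967}{1870} \approx -2.6562$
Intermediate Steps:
$O{\left(G \right)} = 4 + G^{2}$ ($O{\left(G \right)} = G^{2} + 4 = 4 + G^{2}$)
$\frac{-1221 - 43482}{O{\left(-116 \right)} + 3370} = \frac{-1221 - 43482}{\left(4 + \left(-116\right)^{2}\right) + 3370} = - \frac{44703}{\left(4 + 13456\right) + 3370} = - \frac{44703}{13460 + 3370} = - \frac{44703}{16830} = \left(-44703\right) \frac{1}{16830} = - \frac{4967}{1870}$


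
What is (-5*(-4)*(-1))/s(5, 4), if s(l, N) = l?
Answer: -4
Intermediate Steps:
(-5*(-4)*(-1))/s(5, 4) = (-5*(-4)*(-1))/5 = (20*(-1))*(1/5) = -20*1/5 = -4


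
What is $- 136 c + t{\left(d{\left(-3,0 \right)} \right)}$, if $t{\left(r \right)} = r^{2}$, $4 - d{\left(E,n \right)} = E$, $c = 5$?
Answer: $-631$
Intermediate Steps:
$d{\left(E,n \right)} = 4 - E$
$- 136 c + t{\left(d{\left(-3,0 \right)} \right)} = \left(-136\right) 5 + \left(4 - -3\right)^{2} = -680 + \left(4 + 3\right)^{2} = -680 + 7^{2} = -680 + 49 = -631$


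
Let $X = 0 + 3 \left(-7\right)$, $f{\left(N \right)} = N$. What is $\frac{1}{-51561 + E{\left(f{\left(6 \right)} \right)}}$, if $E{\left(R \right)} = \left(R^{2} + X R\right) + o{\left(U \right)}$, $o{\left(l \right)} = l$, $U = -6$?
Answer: $- \frac{1}{51657} \approx -1.9358 \cdot 10^{-5}$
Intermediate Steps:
$X = -21$ ($X = 0 - 21 = -21$)
$E{\left(R \right)} = -6 + R^{2} - 21 R$ ($E{\left(R \right)} = \left(R^{2} - 21 R\right) - 6 = -6 + R^{2} - 21 R$)
$\frac{1}{-51561 + E{\left(f{\left(6 \right)} \right)}} = \frac{1}{-51561 - \left(132 - 36\right)} = \frac{1}{-51561 - 96} = \frac{1}{-51657} = - \frac{1}{51657}$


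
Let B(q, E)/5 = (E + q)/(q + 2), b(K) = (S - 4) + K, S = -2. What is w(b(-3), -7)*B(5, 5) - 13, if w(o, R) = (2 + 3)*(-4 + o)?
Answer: -3341/7 ≈ -477.29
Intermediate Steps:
b(K) = -6 + K (b(K) = (-2 - 4) + K = -6 + K)
B(q, E) = 5*(E + q)/(2 + q) (B(q, E) = 5*((E + q)/(q + 2)) = 5*((E + q)/(2 + q)) = 5*(E + q)/(2 + q))
w(o, R) = -20 + 5*o (w(o, R) = 5*(-4 + o) = -20 + 5*o)
w(b(-3), -7)*B(5, 5) - 13 = (-20 + 5*(-6 - 3))*(5*(5 + 5)/(2 + 5)) - 13 = (-20 + 5*(-9))*(5*10/7) - 13 = (-20 - 45)*(5*(1/7)*10) - 13 = -65*50/7 - 13 = -3250/7 - 13 = -3341/7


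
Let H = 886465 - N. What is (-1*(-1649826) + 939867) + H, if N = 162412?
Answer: 3313746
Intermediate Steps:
H = 724053 (H = 886465 - 1*162412 = 886465 - 162412 = 724053)
(-1*(-1649826) + 939867) + H = (-1*(-1649826) + 939867) + 724053 = (1649826 + 939867) + 724053 = 2589693 + 724053 = 3313746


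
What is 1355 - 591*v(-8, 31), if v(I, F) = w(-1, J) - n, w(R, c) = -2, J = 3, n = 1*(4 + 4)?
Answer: 7265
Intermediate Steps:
n = 8 (n = 1*8 = 8)
v(I, F) = -10 (v(I, F) = -2 - 1*8 = -2 - 8 = -10)
1355 - 591*v(-8, 31) = 1355 - 591*(-10) = 1355 + 5910 = 7265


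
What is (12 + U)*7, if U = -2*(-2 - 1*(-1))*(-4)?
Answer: 28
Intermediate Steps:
U = -8 (U = -2*(-2 + 1)*(-4) = -2*(-1)*(-4) = 2*(-4) = -8)
(12 + U)*7 = (12 - 8)*7 = 4*7 = 28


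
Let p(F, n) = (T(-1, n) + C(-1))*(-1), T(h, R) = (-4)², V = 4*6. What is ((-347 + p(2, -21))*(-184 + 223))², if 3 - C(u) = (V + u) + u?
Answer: 179989056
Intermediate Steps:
V = 24
C(u) = -21 - 2*u (C(u) = 3 - ((24 + u) + u) = 3 - (24 + 2*u) = 3 + (-24 - 2*u) = -21 - 2*u)
T(h, R) = 16
p(F, n) = 3 (p(F, n) = (16 + (-21 - 2*(-1)))*(-1) = (16 + (-21 + 2))*(-1) = (16 - 19)*(-1) = -3*(-1) = 3)
((-347 + p(2, -21))*(-184 + 223))² = ((-347 + 3)*(-184 + 223))² = (-344*39)² = (-13416)² = 179989056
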